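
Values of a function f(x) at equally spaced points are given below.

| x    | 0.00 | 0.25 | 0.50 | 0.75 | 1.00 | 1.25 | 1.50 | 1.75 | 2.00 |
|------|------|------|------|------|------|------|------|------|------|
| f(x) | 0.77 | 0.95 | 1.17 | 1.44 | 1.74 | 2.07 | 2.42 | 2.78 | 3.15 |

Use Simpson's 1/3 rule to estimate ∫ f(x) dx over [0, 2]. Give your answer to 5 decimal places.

3.62833

h = 0.25, n = 8.
(h/3)·[y₀ + 4y₁ + 2y₂ + 4y₃ + 2y₄ + 4y₅ + 2y₆ + 4y₇ + y₈] = 0.083333·(43.54) = 3.62833.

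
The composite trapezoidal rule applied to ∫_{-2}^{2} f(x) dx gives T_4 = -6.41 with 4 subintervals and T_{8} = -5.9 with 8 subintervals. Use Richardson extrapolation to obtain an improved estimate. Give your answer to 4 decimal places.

R = (4·T_{8} − T_4) / 3 = (4·(-5.9) − (-6.41))/3 = (-17.19)/3 = -5.7300.

-5.7300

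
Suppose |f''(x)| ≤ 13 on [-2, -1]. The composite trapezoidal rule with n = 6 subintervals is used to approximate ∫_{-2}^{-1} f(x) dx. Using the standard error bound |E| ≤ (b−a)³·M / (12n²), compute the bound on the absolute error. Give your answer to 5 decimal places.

|E| ≤ (1)³·13 / (12·6²) = 13/432 = 0.03009.

0.03009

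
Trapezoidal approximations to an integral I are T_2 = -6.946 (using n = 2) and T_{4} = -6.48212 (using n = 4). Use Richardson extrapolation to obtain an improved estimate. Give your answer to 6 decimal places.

R = (4·T_{4} − T_2) / 3 = (4·(-6.48212) − (-6.946))/3 = (-18.98248)/3 = -6.327493.

-6.327493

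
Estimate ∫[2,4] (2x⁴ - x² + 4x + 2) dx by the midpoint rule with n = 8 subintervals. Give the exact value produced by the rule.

h = (4 − 2)/8 = 0.25.
Midpoints m₁,…,m₈ = 2.125, 2.375, 2.625, 2.875, 3.125, 3.375, 3.625, 3.875.
f(m₁)=46.76611328125, f(m₂)=69.49267578125, f(m₃)=100.57080078125, f(m₄)=141.87548828125, f(m₅)=195.46923828125, f(m₆)=263.60205078125, f(m₇)=348.71142578125, f(m₈)=453.42236328125.
h·[f(m₁) + f(m₂) + f(m₃) + f(m₄) + f(m₅) + f(m₆) + f(m₇) + f(m₈)] = 0.25·(1619.91015625) = 404.9775390625.

404.9775390625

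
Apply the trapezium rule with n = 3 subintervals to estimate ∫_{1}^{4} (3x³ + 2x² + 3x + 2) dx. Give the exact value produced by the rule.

274

h = (4 − 1)/3 = 1.
Nodes x₀,…,x₃ = 1, 2, 3, 4.
f(x) = 3x³ + 2x² + 3x + 2: f₀=10, f₁=40, f₂=110, f₃=238.
(h/2)·[f₀ + 2f₁ + 2f₂ + f₃] = 0.5·(548) = 274.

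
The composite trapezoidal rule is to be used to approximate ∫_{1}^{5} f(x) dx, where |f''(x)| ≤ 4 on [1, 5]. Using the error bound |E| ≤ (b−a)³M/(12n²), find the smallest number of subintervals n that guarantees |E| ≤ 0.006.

60

Need 256/(12n²) ≤ 0.006.
n² ≥ 256/(12·0.006) = 3555.56 ⇒ n ≥ 59.6285, so the smallest n is 60.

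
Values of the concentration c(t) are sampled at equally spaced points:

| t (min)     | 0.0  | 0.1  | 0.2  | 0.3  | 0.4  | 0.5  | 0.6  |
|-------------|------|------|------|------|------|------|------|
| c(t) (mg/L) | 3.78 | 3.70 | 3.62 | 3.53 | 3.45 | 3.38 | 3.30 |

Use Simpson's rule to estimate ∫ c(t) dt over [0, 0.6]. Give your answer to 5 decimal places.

h = 0.1, n = 6.
(h/3)·[y₀ + 4y₁ + 2y₂ + 4y₃ + 2y₄ + 4y₅ + y₆] = 0.033333·(63.66) = 2.12200.

2.12200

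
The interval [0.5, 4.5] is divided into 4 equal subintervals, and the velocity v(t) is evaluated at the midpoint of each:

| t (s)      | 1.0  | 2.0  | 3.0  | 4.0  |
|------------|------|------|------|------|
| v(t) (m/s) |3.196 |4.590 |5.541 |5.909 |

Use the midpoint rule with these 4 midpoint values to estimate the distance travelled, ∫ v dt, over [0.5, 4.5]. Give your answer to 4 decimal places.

h = 1, n = 4.
h·[y(m₁) + y(m₂) + y(m₃) + y(m₄)] = 1·(19.236) = 19.2360.

19.2360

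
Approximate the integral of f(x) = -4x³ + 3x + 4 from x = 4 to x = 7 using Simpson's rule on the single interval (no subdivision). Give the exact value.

-2083.5

S = (b−a)/6 · [f(4) + 4f(5.5) + f(7)] = 0.5·[(-240) + 4·(-645) + (-1347)] = -2083.5.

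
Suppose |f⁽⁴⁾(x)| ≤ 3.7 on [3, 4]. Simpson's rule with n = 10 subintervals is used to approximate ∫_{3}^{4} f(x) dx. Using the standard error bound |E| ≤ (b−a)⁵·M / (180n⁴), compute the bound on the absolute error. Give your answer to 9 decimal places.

0.000002056

|E| ≤ (1)⁵·3.7 / (180·10⁴) = 3.7/1800000 = 0.000002056.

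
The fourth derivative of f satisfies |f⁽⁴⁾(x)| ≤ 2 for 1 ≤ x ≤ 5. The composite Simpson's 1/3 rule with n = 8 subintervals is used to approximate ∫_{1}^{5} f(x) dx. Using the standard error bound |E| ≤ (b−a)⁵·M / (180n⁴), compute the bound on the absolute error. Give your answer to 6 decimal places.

|E| ≤ (4)⁵·2 / (180·8⁴) = 2048/737280 = 0.002778.

0.002778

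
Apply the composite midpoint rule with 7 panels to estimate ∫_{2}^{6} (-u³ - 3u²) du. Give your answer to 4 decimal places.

-526.3673

h = (6 − 2)/7 = 0.571429.
Midpoints m₁,…,m₇ = 2.285714, 2.857143, 3.428571, 4, 4.571429, 5.142857, 5.714286.
f(m₁)=-27.615160, f(m₂)=-47.813411, f(m₃)=-75.568513, f(m₄)=-112, f(m₅)=-158.227405, f(m₆)=-215.370262, f(m₇)=-284.548105.
h·[f(m₁) + f(m₂) + f(m₃) + f(m₄) + f(m₅) + f(m₆) + f(m₇)] = 0.571429·(-921.142857) = -526.3673.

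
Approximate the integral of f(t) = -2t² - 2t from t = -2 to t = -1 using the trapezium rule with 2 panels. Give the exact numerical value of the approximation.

-1.75

h = (-1 − (-2))/2 = 0.5.
Nodes t₀,…,t₂ = -2, -1.5, -1.
f(t) = -2t² - 2t: f₀=-4, f₁=-1.5, f₂=0.
(h/2)·[f₀ + 2f₁ + f₂] = 0.25·(-7) = -1.75.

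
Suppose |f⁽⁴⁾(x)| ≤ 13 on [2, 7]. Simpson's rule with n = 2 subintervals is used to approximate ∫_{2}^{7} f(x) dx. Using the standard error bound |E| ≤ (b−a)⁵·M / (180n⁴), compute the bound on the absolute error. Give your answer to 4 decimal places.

14.1059

|E| ≤ (5)⁵·13 / (180·2⁴) = 40625/2880 = 14.1059.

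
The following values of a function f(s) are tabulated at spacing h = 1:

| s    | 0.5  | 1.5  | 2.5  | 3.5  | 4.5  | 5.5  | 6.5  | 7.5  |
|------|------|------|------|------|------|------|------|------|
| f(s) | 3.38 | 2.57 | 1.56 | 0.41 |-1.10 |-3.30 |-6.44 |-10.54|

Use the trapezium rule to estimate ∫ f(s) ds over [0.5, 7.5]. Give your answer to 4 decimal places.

h = 1, n = 7.
(h/2)·[y₀ + 2y₁ + 2y₂ + 2y₃ + 2y₄ + 2y₅ + 2y₆ + y₇] = 0.5·(-19.76) = -9.8800.

-9.8800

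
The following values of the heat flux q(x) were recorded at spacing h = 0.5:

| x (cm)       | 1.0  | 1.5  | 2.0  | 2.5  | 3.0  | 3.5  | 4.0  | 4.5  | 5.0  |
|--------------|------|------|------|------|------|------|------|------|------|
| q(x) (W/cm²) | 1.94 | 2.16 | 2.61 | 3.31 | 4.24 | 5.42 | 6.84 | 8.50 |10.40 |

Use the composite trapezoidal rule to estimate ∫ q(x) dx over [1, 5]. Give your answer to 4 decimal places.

h = 0.5, n = 8.
(h/2)·[y₀ + 2y₁ + 2y₂ + 2y₃ + 2y₄ + 2y₅ + 2y₆ + 2y₇ + y₈] = 0.25·(78.50) = 19.6250.

19.6250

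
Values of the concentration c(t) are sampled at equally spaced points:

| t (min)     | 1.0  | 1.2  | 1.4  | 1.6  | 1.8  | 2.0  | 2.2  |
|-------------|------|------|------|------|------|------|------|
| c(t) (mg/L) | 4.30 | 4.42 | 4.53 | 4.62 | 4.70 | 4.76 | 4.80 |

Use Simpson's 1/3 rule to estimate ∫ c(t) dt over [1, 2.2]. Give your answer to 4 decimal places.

h = 0.2, n = 6.
(h/3)·[y₀ + 4y₁ + 2y₂ + 4y₃ + 2y₄ + 4y₅ + y₆] = 0.066667·(82.76) = 5.5173.

5.5173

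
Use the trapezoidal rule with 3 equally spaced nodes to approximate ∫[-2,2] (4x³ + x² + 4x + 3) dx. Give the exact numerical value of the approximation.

20

h = (2 − (-2))/2 = 2.
Nodes x₀,…,x₂ = -2, 0, 2.
f(x) = 4x³ + x² + 4x + 3: f₀=-33, f₁=3, f₂=47.
(h/2)·[f₀ + 2f₁ + f₂] = 1·(20) = 20.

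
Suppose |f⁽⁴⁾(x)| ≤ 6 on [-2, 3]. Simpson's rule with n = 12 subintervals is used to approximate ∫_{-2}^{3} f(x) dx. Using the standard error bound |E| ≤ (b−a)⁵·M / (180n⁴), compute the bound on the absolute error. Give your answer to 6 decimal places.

|E| ≤ (5)⁵·6 / (180·12⁴) = 18750/3732480 = 0.005023.

0.005023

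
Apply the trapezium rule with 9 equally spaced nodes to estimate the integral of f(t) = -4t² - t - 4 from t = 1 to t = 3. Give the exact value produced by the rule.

-46.75

h = (3 − 1)/8 = 0.25.
Nodes t₀,…,t₈ = 1, 1.25, 1.5, 1.75, 2, 2.25, 2.5, 2.75, 3.
f(t) = -4t² - t - 4: f₀=-9, f₁=-11.5, f₂=-14.5, f₃=-18, f₄=-22, f₅=-26.5, f₆=-31.5, f₇=-37, f₈=-43.
(h/2)·[f₀ + 2f₁ + 2f₂ + 2f₃ + 2f₄ + 2f₅ + 2f₆ + 2f₇ + f₈] = 0.125·(-374) = -46.75.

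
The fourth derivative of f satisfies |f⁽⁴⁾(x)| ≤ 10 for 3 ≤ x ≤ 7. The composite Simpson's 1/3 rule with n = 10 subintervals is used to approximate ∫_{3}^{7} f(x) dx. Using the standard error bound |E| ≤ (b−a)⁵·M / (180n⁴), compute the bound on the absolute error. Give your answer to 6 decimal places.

|E| ≤ (4)⁵·10 / (180·10⁴) = 10240/1800000 = 0.005689.

0.005689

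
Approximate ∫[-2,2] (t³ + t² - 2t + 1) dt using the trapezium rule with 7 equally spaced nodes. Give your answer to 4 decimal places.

h = (2 − (-2))/6 = 0.666667.
Nodes t₀,…,t₆ = -2, -1.333333, -0.666667, 0, 0.666667, 1.333333, 2.
f(t) = t³ + t² - 2t + 1: f₀=1, f₁=3.074074, f₂=2.481481, f₃=1, f₄=0.407407, f₅=2.481481, f₆=9.
(h/2)·[f₀ + 2f₁ + 2f₂ + 2f₃ + 2f₄ + 2f₅ + f₆] = 0.333333·(28.888889) = 9.6296.

9.6296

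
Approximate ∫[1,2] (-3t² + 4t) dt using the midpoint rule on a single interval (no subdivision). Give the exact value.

-0.75

M = (b−a)·f(1.5) = 1·(-0.75) = -0.75.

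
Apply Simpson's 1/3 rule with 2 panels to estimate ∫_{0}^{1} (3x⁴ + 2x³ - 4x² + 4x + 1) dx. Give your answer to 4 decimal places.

2.7917

h = (1 − 0)/2 = 0.5.
Nodes x₀,…,x₂ = 0, 0.5, 1.
f(x) = 3x⁴ + 2x³ - 4x² + 4x + 1: f₀=1, f₁=2.4375, f₂=6.
(h/3)·[f₀ + 4f₁ + f₂] = 0.166667·(16.75) = 2.7917.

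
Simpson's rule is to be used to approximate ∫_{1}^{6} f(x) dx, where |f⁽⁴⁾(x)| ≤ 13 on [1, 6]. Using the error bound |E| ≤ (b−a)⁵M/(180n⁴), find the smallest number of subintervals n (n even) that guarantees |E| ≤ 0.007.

Need 40625/(180n⁴) ≤ 0.007.
n⁴ ≥ 40625/(180·0.007) = 32242.1 ⇒ n ≥ 13.4000, so the smallest even n is 14. (n must be even for Simpson's rule.)

14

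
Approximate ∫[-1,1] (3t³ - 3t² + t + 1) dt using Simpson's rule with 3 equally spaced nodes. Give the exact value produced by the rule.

0

h = (1 − (-1))/2 = 1.
Nodes t₀,…,t₂ = -1, 0, 1.
f(t) = 3t³ - 3t² + t + 1: f₀=-6, f₁=1, f₂=2.
(h/3)·[f₀ + 4f₁ + f₂] = 0.333333·(0) = 0.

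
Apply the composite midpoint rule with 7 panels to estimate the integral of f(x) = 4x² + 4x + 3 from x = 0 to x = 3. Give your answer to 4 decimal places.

h = (3 − 0)/7 = 0.428571.
Midpoints m₁,…,m₇ = 0.214286, 0.642857, 1.071429, 1.5, 1.928571, 2.357143, 2.785714.
f(m₁)=4.040816, f(m₂)=7.224490, f(m₃)=11.877551, f(m₄)=18, f(m₅)=25.591837, f(m₆)=34.653061, f(m₇)=45.183673.
h·[f(m₁) + f(m₂) + f(m₃) + f(m₄) + f(m₅) + f(m₆) + f(m₇)] = 0.428571·(146.571429) = 62.8163.

62.8163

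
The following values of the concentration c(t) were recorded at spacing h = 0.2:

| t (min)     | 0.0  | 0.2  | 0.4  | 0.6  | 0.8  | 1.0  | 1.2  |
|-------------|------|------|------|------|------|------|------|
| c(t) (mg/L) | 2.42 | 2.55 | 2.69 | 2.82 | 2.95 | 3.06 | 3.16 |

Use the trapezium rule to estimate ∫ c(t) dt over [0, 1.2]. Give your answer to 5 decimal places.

3.37200

h = 0.2, n = 6.
(h/2)·[y₀ + 2y₁ + 2y₂ + 2y₃ + 2y₄ + 2y₅ + y₆] = 0.1·(33.72) = 3.37200.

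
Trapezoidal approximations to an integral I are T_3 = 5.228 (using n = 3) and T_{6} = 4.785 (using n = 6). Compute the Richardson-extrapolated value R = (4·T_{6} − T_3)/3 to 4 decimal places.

R = (4·T_{6} − T_3) / 3 = (4·4.785 − 5.228)/3 = (13.912)/3 = 4.6373.

4.6373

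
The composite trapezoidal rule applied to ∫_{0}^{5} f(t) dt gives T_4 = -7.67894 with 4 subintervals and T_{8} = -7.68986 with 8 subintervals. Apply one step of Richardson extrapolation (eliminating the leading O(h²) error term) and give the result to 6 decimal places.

R = (4·T_{8} − T_4) / 3 = (4·(-7.68986) − (-7.67894))/3 = (-23.08050)/3 = -7.693500.

-7.693500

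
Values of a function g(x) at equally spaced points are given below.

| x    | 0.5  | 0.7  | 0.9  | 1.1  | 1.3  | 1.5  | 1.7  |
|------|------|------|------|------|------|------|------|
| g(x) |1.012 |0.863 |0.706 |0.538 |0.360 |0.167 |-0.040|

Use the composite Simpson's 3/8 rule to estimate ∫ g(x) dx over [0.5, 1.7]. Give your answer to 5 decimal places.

h = 0.2, n = 6.
(3h/8)·[y₀ + 3y₁ + 3y₂ + 2y₃ + 3y₄ + 3y₅ + y₆] = 0.075·(8.336) = 0.62520.

0.62520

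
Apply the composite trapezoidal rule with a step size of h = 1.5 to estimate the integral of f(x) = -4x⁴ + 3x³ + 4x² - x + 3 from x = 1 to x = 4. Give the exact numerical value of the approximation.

h = (4 − 1)/2 = 1.5.
Nodes x₀,…,x₂ = 1, 2.5, 4.
f(x) = -4x⁴ + 3x³ + 4x² - x + 3: f₀=5, f₁=-83.875, f₂=-769.
(h/2)·[f₀ + 2f₁ + f₂] = 0.75·(-931.75) = -698.8125.

-698.8125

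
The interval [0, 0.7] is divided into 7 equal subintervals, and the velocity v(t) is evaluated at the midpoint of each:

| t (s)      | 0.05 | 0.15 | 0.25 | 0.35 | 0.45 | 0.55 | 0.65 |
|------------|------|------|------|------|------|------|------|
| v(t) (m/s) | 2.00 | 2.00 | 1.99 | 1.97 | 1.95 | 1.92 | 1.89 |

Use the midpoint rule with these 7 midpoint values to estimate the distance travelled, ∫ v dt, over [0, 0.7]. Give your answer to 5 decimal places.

1.37200

h = 0.1, n = 7.
h·[y(m₁) + y(m₂) + y(m₃) + y(m₄) + y(m₅) + y(m₆) + y(m₇)] = 0.1·(13.72) = 1.37200.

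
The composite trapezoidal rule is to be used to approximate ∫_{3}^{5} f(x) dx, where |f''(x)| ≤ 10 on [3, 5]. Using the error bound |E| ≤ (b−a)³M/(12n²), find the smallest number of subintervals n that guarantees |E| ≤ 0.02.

19

Need 80/(12n²) ≤ 0.02.
n² ≥ 80/(12·0.02) = 333.333 ⇒ n ≥ 18.2574, so the smallest n is 19.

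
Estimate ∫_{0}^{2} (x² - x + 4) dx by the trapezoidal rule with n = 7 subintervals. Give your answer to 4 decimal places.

8.6939

h = (2 − 0)/7 = 0.285714.
Nodes x₀,…,x₇ = 0, 0.285714, 0.571429, 0.857143, 1.142857, 1.428571, 1.714286, 2.
f(x) = x² - x + 4: f₀=4, f₁=3.795918, f₂=3.755102, f₃=3.877551, f₄=4.163265, f₅=4.612245, f₆=5.224490, f₇=6.
(h/2)·[f₀ + 2f₁ + 2f₂ + 2f₃ + 2f₄ + 2f₅ + 2f₆ + f₇] = 0.142857·(60.857143) = 8.6939.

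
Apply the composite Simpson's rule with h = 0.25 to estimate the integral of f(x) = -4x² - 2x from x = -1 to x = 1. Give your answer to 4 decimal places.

h = (1 − (-1))/8 = 0.25.
Nodes x₀,…,x₈ = -1, -0.75, -0.5, -0.25, 0, 0.25, 0.5, 0.75, 1.
f(x) = -4x² - 2x: f₀=-2, f₁=-0.75, f₂=0, f₃=0.25, f₄=0, f₅=-0.75, f₆=-2, f₇=-3.75, f₈=-6.
(h/3)·[f₀ + 4f₁ + 2f₂ + 4f₃ + 2f₄ + 4f₅ + 2f₆ + 4f₇ + f₈] = 0.083333·(-32) = -2.6667.

-2.6667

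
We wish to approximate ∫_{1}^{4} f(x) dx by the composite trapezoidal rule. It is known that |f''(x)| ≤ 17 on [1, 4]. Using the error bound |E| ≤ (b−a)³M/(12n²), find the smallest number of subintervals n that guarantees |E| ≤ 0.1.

Need 459/(12n²) ≤ 0.1.
n² ≥ 459/(12·0.1) = 382.5 ⇒ n ≥ 19.5576, so the smallest n is 20.

20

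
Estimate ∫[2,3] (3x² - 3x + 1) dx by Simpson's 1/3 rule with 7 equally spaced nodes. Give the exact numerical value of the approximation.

12.5

h = (3 − 2)/6 = 0.166667.
Nodes x₀,…,x₆ = 2, 2.166667, 2.333333, 2.5, 2.666667, 2.833333, 3.
f(x) = 3x² - 3x + 1: f₀=7, f₁=8.583333, f₂=10.333333, f₃=12.25, f₄=14.333333, f₅=16.583333, f₆=19.
(h/3)·[f₀ + 4f₁ + 2f₂ + 4f₃ + 2f₄ + 4f₅ + f₆] = 0.055556·(225) = 12.5.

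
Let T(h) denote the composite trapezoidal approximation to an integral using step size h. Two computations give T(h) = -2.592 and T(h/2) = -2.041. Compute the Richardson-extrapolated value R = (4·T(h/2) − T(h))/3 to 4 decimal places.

R = (4·T(h/2) − T(h)) / 3 = (4·(-2.041) − (-2.592))/3 = (-5.572)/3 = -1.8573.

-1.8573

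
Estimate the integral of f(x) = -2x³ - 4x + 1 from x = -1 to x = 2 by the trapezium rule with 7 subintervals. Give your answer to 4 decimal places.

h = (2 − (-1))/7 = 0.428571.
Nodes x₀,…,x₇ = -1, -0.571429, -0.142857, 0.285714, 0.714286, 1.142857, 1.571429, 2.
f(x) = -2x³ - 4x + 1: f₀=7, f₁=3.658892, f₂=1.577259, f₃=-0.189504, f₄=-2.586006, f₅=-6.556851, f₆=-13.046647, f₇=-23.
(h/2)·[f₀ + 2f₁ + 2f₂ + 2f₃ + 2f₄ + 2f₅ + 2f₆ + f₇] = 0.214286·(-50.285714) = -10.7755.

-10.7755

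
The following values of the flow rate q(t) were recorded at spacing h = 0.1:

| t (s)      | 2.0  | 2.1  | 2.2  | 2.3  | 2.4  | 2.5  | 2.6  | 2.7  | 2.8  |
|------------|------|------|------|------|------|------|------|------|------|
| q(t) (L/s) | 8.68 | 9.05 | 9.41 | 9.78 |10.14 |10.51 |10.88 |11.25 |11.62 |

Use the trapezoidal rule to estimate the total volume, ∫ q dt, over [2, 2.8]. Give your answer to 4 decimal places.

h = 0.1, n = 8.
(h/2)·[y₀ + 2y₁ + 2y₂ + 2y₃ + 2y₄ + 2y₅ + 2y₆ + 2y₇ + y₈] = 0.05·(162.34) = 8.1170.

8.1170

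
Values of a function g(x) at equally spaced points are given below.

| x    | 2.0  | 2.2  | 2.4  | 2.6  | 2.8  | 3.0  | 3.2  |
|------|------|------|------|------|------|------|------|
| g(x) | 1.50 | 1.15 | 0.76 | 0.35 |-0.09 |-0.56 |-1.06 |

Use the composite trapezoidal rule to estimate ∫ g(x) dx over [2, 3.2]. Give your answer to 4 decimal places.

0.3660

h = 0.2, n = 6.
(h/2)·[y₀ + 2y₁ + 2y₂ + 2y₃ + 2y₄ + 2y₅ + y₆] = 0.1·(3.66) = 0.3660.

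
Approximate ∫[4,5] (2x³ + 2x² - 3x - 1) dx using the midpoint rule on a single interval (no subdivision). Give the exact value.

M = (b−a)·f(4.5) = 1·(208.25) = 208.25.

208.25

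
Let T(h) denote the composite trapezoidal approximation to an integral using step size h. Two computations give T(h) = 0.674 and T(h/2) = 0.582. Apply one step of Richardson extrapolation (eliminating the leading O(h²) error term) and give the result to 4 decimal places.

0.5513

R = (4·T(h/2) − T(h)) / 3 = (4·0.582 − 0.674)/3 = (1.654)/3 = 0.5513.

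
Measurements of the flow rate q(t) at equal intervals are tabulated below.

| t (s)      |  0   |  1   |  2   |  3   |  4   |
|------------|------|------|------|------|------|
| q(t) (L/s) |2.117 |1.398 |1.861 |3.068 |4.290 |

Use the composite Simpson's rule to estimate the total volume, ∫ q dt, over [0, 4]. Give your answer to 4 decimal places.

9.3310

h = 1, n = 4.
(h/3)·[y₀ + 4y₁ + 2y₂ + 4y₃ + y₄] = 0.333333·(27.993) = 9.3310.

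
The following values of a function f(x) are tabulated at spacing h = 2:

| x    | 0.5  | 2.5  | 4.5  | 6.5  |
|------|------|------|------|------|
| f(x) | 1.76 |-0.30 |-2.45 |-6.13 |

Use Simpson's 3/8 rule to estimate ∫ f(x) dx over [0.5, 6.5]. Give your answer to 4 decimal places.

h = 2, n = 3.
(3h/8)·[y₀ + 3y₁ + 3y₂ + y₃] = 0.75·(-12.62) = -9.4650.

-9.4650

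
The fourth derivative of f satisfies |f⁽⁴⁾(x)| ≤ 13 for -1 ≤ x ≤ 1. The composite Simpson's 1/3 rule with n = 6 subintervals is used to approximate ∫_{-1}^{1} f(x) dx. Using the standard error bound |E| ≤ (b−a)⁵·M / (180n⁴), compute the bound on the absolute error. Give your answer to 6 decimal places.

0.001783

|E| ≤ (2)⁵·13 / (180·6⁴) = 416/233280 = 0.001783.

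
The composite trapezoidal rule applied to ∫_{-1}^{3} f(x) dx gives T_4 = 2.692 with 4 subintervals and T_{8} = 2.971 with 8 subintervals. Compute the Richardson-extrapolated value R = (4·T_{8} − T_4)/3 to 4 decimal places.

R = (4·T_{8} − T_4) / 3 = (4·2.971 − 2.692)/3 = (9.192)/3 = 3.0640.

3.0640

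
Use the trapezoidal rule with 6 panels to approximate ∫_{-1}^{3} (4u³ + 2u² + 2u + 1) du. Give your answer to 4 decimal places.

114.8148

h = (3 − (-1))/6 = 0.666667.
Nodes u₀,…,u₆ = -1, -0.333333, 0.333333, 1, 1.666667, 2.333333, 3.
f(u) = 4u³ + 2u² + 2u + 1: f₀=-3, f₁=0.407407, f₂=2.037037, f₃=9, f₄=28.407407, f₅=67.370370, f₆=133.
(h/2)·[f₀ + 2f₁ + 2f₂ + 2f₃ + 2f₄ + 2f₅ + f₆] = 0.333333·(344.444444) = 114.8148.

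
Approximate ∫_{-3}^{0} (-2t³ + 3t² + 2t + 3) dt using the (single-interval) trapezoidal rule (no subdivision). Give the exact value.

T = (b−a)/2 · [f(-3) + f(0)] = 1.5·[78 + 3] = 121.5.

121.5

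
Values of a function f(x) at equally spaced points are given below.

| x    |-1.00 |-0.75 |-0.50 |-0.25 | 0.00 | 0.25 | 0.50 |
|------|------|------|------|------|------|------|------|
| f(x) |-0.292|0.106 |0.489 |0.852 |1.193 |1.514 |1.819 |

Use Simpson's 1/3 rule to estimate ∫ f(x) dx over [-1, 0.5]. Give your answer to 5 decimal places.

1.23158

h = 0.25, n = 6.
(h/3)·[y₀ + 4y₁ + 2y₂ + 4y₃ + 2y₄ + 4y₅ + y₆] = 0.083333·(14.779) = 1.23158.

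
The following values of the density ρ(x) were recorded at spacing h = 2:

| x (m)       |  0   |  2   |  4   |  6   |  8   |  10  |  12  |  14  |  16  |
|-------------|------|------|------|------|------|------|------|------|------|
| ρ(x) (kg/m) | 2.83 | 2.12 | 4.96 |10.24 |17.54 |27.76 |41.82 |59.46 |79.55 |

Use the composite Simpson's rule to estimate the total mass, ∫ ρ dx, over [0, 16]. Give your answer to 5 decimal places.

h = 2, n = 8.
(h/3)·[y₀ + 4y₁ + 2y₂ + 4y₃ + 2y₄ + 4y₅ + 2y₆ + 4y₇ + y₈] = 0.666667·(609.34) = 406.22667.

406.22667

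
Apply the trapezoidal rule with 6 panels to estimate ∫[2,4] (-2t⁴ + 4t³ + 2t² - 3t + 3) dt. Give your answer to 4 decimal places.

-134.2058

h = (4 − 2)/6 = 0.333333.
Nodes t₀,…,t₆ = 2, 2.333333, 2.666667, 3, 3.333333, 3.666667, 4.
f(t) = -2t⁴ + 4t³ + 2t² - 3t + 3: f₀=5, f₁=-1.580247, f₂=-16.061728, f₃=-42, f₄=-83.543210, f₅=-145.432099, f₆=-233.
(h/2)·[f₀ + 2f₁ + 2f₂ + 2f₃ + 2f₄ + 2f₅ + f₆] = 0.166667·(-805.234568) = -134.2058.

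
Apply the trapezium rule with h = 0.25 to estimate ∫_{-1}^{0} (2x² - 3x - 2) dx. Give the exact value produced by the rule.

h = (0 − (-1))/4 = 0.25.
Nodes x₀,…,x₄ = -1, -0.75, -0.5, -0.25, 0.
f(x) = 2x² - 3x - 2: f₀=3, f₁=1.375, f₂=0, f₃=-1.125, f₄=-2.
(h/2)·[f₀ + 2f₁ + 2f₂ + 2f₃ + f₄] = 0.125·(1.5) = 0.1875.

0.1875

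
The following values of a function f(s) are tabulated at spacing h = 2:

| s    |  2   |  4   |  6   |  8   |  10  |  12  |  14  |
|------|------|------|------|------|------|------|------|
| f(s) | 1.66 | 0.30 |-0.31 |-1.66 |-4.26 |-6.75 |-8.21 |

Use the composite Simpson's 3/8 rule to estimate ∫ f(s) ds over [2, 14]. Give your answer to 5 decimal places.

h = 2, n = 6.
(3h/8)·[y₀ + 3y₁ + 3y₂ + 2y₃ + 3y₄ + 3y₅ + y₆] = 0.75·(-42.93) = -32.19750.

-32.19750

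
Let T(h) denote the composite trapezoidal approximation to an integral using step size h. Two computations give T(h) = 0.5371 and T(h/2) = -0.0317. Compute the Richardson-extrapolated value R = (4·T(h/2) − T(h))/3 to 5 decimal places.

R = (4·T(h/2) − T(h)) / 3 = (4·(-0.0317) − 0.5371)/3 = (-0.6639)/3 = -0.22130.

-0.22130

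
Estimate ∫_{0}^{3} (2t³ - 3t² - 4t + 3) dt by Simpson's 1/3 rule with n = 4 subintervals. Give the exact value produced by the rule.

4.5

h = (3 − 0)/4 = 0.75.
Nodes t₀,…,t₄ = 0, 0.75, 1.5, 2.25, 3.
f(t) = 2t³ - 3t² - 4t + 3: f₀=3, f₁=-0.84375, f₂=-3, f₃=1.59375, f₄=18.
(h/3)·[f₀ + 4f₁ + 2f₂ + 4f₃ + f₄] = 0.25·(18) = 4.5.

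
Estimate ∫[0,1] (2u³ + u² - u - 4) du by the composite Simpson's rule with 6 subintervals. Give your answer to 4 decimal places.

-3.6667

h = (1 − 0)/6 = 0.166667.
Nodes u₀,…,u₆ = 0, 0.166667, 0.333333, 0.5, 0.666667, 0.833333, 1.
f(u) = 2u³ + u² - u - 4: f₀=-4, f₁=-4.129630, f₂=-4.148148, f₃=-4, f₄=-3.629630, f₅=-2.981481, f₆=-2.
(h/3)·[f₀ + 4f₁ + 2f₂ + 4f₃ + 2f₄ + 4f₅ + f₆] = 0.055556·(-66) = -3.6667.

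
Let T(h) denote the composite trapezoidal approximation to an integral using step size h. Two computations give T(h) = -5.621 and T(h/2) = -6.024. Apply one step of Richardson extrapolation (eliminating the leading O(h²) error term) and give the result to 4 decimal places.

R = (4·T(h/2) − T(h)) / 3 = (4·(-6.024) − (-5.621))/3 = (-18.475)/3 = -6.1583.

-6.1583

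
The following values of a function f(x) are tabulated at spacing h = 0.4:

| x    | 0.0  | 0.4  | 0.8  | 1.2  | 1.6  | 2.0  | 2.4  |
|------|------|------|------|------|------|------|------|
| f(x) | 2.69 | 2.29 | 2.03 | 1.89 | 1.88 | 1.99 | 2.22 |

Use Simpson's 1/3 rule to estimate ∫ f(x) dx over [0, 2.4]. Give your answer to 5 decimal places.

4.98800

h = 0.4, n = 6.
(h/3)·[y₀ + 4y₁ + 2y₂ + 4y₃ + 2y₄ + 4y₅ + y₆] = 0.133333·(37.41) = 4.98800.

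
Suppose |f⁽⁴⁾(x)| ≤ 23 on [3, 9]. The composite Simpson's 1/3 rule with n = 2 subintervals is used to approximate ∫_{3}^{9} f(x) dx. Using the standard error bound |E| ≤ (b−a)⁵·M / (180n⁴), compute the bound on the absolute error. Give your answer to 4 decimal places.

62.1000

|E| ≤ (6)⁵·23 / (180·2⁴) = 178848/2880 = 62.1000.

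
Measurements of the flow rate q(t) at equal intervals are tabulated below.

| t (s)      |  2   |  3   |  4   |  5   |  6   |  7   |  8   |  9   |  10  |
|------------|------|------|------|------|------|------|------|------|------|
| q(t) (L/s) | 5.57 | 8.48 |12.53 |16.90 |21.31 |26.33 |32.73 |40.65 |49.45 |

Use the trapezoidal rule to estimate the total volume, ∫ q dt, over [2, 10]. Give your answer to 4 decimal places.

h = 1, n = 8.
(h/2)·[y₀ + 2y₁ + 2y₂ + 2y₃ + 2y₄ + 2y₅ + 2y₆ + 2y₇ + y₈] = 0.5·(372.88) = 186.4400.

186.4400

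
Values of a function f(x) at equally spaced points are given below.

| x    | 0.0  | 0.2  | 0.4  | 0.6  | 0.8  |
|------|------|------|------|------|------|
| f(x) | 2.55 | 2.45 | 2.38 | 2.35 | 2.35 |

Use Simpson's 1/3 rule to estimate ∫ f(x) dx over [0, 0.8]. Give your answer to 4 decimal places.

h = 0.2, n = 4.
(h/3)·[y₀ + 4y₁ + 2y₂ + 4y₃ + y₄] = 0.066667·(28.86) = 1.9240.

1.9240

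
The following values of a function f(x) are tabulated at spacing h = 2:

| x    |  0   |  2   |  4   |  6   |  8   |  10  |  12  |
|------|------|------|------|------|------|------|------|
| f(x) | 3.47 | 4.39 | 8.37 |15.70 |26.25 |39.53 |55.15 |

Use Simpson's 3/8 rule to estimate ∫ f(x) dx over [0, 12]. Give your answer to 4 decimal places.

244.2300

h = 2, n = 6.
(3h/8)·[y₀ + 3y₁ + 3y₂ + 2y₃ + 3y₄ + 3y₅ + y₆] = 0.75·(325.64) = 244.2300.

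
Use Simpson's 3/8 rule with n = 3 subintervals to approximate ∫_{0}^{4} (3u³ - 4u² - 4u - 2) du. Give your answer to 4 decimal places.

h = (4 − 0)/3 = 1.333333.
Nodes u₀,…,u₃ = 0, 1.333333, 2.666667, 4.
f(u) = 3u³ - 4u² - 4u - 2: f₀=-2, f₁=-7.333333, f₂=15.777778, f₃=110.
(3h/8)·[f₀ + 3f₁ + 3f₂ + f₃] = 0.5·(133.333333) = 66.6667.

66.6667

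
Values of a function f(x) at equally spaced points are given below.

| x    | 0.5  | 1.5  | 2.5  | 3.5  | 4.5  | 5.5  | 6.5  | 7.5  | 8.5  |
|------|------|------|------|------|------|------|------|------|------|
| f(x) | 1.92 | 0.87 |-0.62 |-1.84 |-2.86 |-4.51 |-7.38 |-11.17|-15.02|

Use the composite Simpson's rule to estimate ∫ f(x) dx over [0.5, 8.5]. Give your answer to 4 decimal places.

h = 1, n = 8.
(h/3)·[y₀ + 4y₁ + 2y₂ + 4y₃ + 2y₄ + 4y₅ + 2y₆ + 4y₇ + y₈] = 0.333333·(-101.42) = -33.8067.

-33.8067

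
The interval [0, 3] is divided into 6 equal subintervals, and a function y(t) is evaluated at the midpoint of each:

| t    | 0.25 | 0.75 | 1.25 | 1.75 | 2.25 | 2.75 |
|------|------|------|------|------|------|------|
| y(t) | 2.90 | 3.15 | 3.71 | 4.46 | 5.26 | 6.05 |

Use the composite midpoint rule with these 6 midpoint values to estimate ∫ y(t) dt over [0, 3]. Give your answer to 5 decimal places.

12.76500

h = 0.5, n = 6.
h·[y(m₁) + y(m₂) + y(m₃) + y(m₄) + y(m₅) + y(m₆)] = 0.5·(25.53) = 12.76500.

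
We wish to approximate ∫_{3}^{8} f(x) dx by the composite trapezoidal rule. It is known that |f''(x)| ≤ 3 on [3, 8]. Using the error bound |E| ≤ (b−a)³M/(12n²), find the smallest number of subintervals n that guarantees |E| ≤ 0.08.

Need 375/(12n²) ≤ 0.08.
n² ≥ 375/(12·0.08) = 390.625 ⇒ n ≥ 19.7642, so the smallest n is 20.

20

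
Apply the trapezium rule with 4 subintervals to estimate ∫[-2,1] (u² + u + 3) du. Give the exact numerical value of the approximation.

10.78125

h = (1 − (-2))/4 = 0.75.
Nodes u₀,…,u₄ = -2, -1.25, -0.5, 0.25, 1.
f(u) = u² + u + 3: f₀=5, f₁=3.3125, f₂=2.75, f₃=3.3125, f₄=5.
(h/2)·[f₀ + 2f₁ + 2f₂ + 2f₃ + f₄] = 0.375·(28.75) = 10.78125.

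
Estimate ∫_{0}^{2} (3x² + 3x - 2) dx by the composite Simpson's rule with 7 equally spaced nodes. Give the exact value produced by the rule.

h = (2 − 0)/6 = 0.333333.
Nodes x₀,…,x₆ = 0, 0.333333, 0.666667, 1, 1.333333, 1.666667, 2.
f(x) = 3x² + 3x - 2: f₀=-2, f₁=-0.666667, f₂=1.333333, f₃=4, f₄=7.333333, f₅=11.333333, f₆=16.
(h/3)·[f₀ + 4f₁ + 2f₂ + 4f₃ + 2f₄ + 4f₅ + f₆] = 0.111111·(90) = 10.

10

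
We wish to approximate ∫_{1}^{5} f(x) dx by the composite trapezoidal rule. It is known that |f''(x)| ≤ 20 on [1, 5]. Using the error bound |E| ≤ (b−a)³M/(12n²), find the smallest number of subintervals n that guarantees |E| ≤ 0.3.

19

Need 1280/(12n²) ≤ 0.3.
n² ≥ 1280/(12·0.3) = 355.556 ⇒ n ≥ 18.8562, so the smallest n is 19.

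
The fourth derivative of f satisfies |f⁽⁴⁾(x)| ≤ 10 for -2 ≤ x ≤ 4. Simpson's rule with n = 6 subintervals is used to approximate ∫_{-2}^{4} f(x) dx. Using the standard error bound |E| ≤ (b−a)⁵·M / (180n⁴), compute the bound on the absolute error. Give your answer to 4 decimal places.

0.3333

|E| ≤ (6)⁵·10 / (180·6⁴) = 77760/233280 = 0.3333.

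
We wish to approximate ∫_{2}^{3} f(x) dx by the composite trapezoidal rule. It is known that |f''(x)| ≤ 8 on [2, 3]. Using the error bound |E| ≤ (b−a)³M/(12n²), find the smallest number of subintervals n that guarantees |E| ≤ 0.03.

5

Need 8/(12n²) ≤ 0.03.
n² ≥ 8/(12·0.03) = 22.2222 ⇒ n ≥ 4.7140, so the smallest n is 5.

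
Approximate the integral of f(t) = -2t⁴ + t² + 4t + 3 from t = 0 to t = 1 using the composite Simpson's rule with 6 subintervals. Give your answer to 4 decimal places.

h = (1 − 0)/6 = 0.166667.
Nodes t₀,…,t₆ = 0, 0.166667, 0.333333, 0.5, 0.666667, 0.833333, 1.
f(t) = -2t⁴ + t² + 4t + 3: f₀=3, f₁=3.692901, f₂=4.419753, f₃=5.125, f₄=5.716049, f₅=6.063272, f₆=6.
(h/3)·[f₀ + 4f₁ + 2f₂ + 4f₃ + 2f₄ + 4f₅ + f₆] = 0.055556·(88.796296) = 4.9331.

4.9331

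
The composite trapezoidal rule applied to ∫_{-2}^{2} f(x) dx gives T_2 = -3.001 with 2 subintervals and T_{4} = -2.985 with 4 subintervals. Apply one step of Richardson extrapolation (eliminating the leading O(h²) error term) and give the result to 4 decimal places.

-2.9797

R = (4·T_{4} − T_2) / 3 = (4·(-2.985) − (-3.001))/3 = (-8.939)/3 = -2.9797.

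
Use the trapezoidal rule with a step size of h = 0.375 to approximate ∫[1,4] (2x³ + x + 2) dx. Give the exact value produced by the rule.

h = (4 − 1)/8 = 0.375.
Nodes x₀,…,x₈ = 1, 1.375, 1.75, 2.125, 2.5, 2.875, 3.25, 3.625, 4.
f(x) = 2x³ + x + 2: f₀=5, f₁=8.57421875, f₂=14.46875, f₃=23.31640625, f₄=35.75, f₅=52.40234375, f₆=73.90625, f₇=100.89453125, f₈=134.
(h/2)·[f₀ + 2f₁ + 2f₂ + 2f₃ + 2f₄ + 2f₅ + 2f₆ + 2f₇ + f₈] = 0.1875·(757.625) = 142.0546875.

142.0546875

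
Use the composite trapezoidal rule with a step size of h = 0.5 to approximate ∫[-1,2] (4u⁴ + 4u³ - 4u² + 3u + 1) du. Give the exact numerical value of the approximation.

h = (2 − (-1))/6 = 0.5.
Nodes u₀,…,u₆ = -1, -0.5, 0, 0.5, 1, 1.5, 2.
f(u) = 4u⁴ + 4u³ - 4u² + 3u + 1: f₀=-6, f₁=-1.75, f₂=1, f₃=2.25, f₄=8, f₅=30.25, f₆=87.
(h/2)·[f₀ + 2f₁ + 2f₂ + 2f₃ + 2f₄ + 2f₅ + f₆] = 0.25·(160.5) = 40.125.

40.125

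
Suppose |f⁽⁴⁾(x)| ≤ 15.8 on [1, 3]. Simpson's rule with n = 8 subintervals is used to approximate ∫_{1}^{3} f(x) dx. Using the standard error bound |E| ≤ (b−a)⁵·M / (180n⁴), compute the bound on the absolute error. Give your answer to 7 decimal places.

|E| ≤ (2)⁵·15.8 / (180·8⁴) = 505.6/737280 = 0.0006858.

0.0006858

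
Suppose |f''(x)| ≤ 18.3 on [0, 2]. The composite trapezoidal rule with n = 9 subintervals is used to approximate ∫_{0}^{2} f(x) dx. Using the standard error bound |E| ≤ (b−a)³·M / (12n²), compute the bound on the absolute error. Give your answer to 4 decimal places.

0.1506

|E| ≤ (2)³·18.3 / (12·9²) = 146.4/972 = 0.1506.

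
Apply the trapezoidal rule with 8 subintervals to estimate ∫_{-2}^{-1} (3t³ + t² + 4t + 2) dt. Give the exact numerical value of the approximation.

-12.94921875

h = (-1 − (-2))/8 = 0.125.
Nodes t₀,…,t₈ = -2, -1.875, -1.75, -1.625, -1.5, -1.375, -1.25, -1.125, -1.
f(t) = 3t³ + t² + 4t + 2: f₀=-26, f₁=-21.759765625, f₂=-18.015625, f₃=-14.732421875, f₄=-11.875, f₅=-9.408203125, f₆=-7.296875, f₇=-5.505859375, f₈=-4.
(h/2)·[f₀ + 2f₁ + 2f₂ + 2f₃ + 2f₄ + 2f₅ + 2f₆ + 2f₇ + f₈] = 0.0625·(-207.1875) = -12.94921875.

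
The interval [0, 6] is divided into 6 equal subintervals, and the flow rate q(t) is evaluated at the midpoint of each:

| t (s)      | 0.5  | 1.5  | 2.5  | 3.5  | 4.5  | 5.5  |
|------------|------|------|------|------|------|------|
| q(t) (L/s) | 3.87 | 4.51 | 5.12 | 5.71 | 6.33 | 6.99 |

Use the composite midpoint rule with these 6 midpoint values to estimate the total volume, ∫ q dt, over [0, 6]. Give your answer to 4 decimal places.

h = 1, n = 6.
h·[y(m₁) + y(m₂) + y(m₃) + y(m₄) + y(m₅) + y(m₆)] = 1·(32.53) = 32.5300.

32.5300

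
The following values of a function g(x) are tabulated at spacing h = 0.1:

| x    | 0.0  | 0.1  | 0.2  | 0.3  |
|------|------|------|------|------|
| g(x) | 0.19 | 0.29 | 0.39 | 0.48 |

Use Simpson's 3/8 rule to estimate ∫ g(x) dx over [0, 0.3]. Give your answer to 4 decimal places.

0.1016

h = 0.1, n = 3.
(3h/8)·[y₀ + 3y₁ + 3y₂ + y₃] = 0.0375·(2.71) = 0.1016.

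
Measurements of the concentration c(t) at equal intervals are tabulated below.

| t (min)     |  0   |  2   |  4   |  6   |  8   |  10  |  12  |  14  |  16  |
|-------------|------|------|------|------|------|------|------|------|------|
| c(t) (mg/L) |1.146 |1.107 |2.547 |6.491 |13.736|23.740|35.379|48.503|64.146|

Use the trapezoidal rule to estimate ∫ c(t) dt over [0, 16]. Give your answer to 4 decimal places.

h = 2, n = 8.
(h/2)·[y₀ + 2y₁ + 2y₂ + 2y₃ + 2y₄ + 2y₅ + 2y₆ + 2y₇ + y₈] = 1·(328.298) = 328.2980.

328.2980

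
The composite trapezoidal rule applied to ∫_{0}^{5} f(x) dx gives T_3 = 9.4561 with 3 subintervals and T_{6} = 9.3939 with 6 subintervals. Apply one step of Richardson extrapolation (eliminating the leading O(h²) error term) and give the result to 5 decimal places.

9.37317

R = (4·T_{6} − T_3) / 3 = (4·9.3939 − 9.4561)/3 = (28.1195)/3 = 9.37317.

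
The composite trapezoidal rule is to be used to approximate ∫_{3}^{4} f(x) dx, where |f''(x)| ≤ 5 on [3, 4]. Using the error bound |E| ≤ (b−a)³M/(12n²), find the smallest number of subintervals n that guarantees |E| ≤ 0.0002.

46

Need 5/(12n²) ≤ 0.0002.
n² ≥ 5/(12·0.0002) = 2083.33 ⇒ n ≥ 45.6435, so the smallest n is 46.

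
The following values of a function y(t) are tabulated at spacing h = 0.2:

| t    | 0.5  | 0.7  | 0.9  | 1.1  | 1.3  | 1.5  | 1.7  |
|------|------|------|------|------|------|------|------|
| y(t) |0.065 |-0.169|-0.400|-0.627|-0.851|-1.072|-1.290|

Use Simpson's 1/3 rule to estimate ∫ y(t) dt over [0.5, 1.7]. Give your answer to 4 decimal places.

-0.7466

h = 0.2, n = 6.
(h/3)·[y₀ + 4y₁ + 2y₂ + 4y₃ + 2y₄ + 4y₅ + y₆] = 0.066667·(-11.199) = -0.7466.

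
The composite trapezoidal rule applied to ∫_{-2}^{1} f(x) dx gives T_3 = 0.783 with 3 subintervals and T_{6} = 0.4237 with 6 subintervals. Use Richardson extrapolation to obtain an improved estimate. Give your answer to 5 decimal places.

R = (4·T_{6} − T_3) / 3 = (4·0.4237 − 0.783)/3 = (0.9118)/3 = 0.30393.

0.30393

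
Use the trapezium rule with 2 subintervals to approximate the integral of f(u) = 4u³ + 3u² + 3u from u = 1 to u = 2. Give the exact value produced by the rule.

h = (2 − 1)/2 = 0.5.
Nodes u₀,…,u₂ = 1, 1.5, 2.
f(u) = 4u³ + 3u² + 3u: f₀=10, f₁=24.75, f₂=50.
(h/2)·[f₀ + 2f₁ + f₂] = 0.25·(109.5) = 27.375.

27.375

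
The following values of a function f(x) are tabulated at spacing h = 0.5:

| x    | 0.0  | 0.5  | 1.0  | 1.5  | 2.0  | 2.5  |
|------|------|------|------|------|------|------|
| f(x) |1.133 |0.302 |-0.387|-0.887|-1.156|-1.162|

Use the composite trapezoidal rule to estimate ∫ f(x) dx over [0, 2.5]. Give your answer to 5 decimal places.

h = 0.5, n = 5.
(h/2)·[y₀ + 2y₁ + 2y₂ + 2y₃ + 2y₄ + y₅] = 0.25·(-4.285) = -1.07125.

-1.07125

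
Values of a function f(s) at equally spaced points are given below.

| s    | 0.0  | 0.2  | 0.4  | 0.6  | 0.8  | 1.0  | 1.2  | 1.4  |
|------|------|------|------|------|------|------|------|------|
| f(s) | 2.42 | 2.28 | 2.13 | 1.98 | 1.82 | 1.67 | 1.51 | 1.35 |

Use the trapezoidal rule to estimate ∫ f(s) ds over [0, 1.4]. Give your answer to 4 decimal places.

2.6550

h = 0.2, n = 7.
(h/2)·[y₀ + 2y₁ + 2y₂ + 2y₃ + 2y₄ + 2y₅ + 2y₆ + y₇] = 0.1·(26.55) = 2.6550.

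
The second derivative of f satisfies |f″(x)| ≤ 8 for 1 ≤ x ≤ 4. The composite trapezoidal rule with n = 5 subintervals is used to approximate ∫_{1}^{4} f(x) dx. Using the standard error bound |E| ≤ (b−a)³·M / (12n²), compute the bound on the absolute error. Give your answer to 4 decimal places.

0.7200

|E| ≤ (3)³·8 / (12·5²) = 216/300 = 0.7200.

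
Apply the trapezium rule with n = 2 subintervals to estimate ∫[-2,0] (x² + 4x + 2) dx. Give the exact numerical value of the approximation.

h = (0 − (-2))/2 = 1.
Nodes x₀,…,x₂ = -2, -1, 0.
f(x) = x² + 4x + 2: f₀=-2, f₁=-1, f₂=2.
(h/2)·[f₀ + 2f₁ + f₂] = 0.5·(-2) = -1.

-1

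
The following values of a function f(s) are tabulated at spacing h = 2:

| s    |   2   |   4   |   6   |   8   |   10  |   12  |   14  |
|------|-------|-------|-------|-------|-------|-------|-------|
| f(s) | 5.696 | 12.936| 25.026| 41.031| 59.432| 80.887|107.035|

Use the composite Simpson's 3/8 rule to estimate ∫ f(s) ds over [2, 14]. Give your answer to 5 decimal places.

h = 2, n = 6.
(3h/8)·[y₀ + 3y₁ + 3y₂ + 2y₃ + 3y₄ + 3y₅ + y₆] = 0.75·(729.636) = 547.22700.

547.22700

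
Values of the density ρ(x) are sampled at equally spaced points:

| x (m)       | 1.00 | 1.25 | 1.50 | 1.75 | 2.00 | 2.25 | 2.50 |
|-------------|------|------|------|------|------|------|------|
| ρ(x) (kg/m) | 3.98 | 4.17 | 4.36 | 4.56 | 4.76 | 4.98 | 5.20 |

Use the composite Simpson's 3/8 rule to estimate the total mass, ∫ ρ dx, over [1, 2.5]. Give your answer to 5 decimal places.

6.85406

h = 0.25, n = 6.
(3h/8)·[y₀ + 3y₁ + 3y₂ + 2y₃ + 3y₄ + 3y₅ + y₆] = 0.09375·(73.11) = 6.85406.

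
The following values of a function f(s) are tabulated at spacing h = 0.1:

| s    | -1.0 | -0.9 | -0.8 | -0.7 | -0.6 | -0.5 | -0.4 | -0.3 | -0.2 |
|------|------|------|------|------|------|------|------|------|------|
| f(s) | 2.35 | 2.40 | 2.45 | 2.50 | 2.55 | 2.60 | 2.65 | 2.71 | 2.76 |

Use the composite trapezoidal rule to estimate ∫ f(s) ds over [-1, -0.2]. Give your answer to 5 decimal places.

h = 0.1, n = 8.
(h/2)·[y₀ + 2y₁ + 2y₂ + 2y₃ + 2y₄ + 2y₅ + 2y₆ + 2y₇ + y₈] = 0.05·(40.83) = 2.04150.

2.04150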